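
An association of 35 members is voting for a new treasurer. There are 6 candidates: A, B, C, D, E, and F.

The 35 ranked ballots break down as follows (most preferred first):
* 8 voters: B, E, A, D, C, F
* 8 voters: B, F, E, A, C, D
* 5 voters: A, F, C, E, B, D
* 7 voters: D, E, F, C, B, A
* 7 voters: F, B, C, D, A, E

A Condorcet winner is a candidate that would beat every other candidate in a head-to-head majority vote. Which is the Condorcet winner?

F

F vs A: 22–13
F vs B: 19–16
F vs C: 27–8
F vs D: 20–15
F vs E: 20–15
F beats every other candidate.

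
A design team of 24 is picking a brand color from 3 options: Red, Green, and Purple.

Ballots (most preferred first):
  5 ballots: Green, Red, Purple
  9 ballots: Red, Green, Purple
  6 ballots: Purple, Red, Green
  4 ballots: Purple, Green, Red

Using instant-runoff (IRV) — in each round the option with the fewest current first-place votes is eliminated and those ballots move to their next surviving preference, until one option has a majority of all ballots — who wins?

Red

Round 1: Red 9, Green 5, Purple 10. Green eliminated.
Round 2: Red 14, Purple 10. Red has a majority (≥13).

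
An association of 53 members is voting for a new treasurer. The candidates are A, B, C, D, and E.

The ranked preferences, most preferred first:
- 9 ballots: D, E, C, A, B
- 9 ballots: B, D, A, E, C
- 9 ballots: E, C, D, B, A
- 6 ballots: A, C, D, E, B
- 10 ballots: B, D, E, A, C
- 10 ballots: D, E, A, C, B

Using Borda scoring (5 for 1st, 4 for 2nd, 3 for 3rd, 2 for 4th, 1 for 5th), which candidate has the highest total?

D

A: 9×2 + 9×3 + 9×1 + 6×5 + 10×2 + 10×3 = 134
B: 9×1 + 9×5 + 9×2 + 6×1 + 10×5 + 10×1 = 138
C: 9×3 + 9×1 + 9×4 + 6×4 + 10×1 + 10×2 = 126
D: 9×5 + 9×4 + 9×3 + 6×3 + 10×4 + 10×5 = 216
E: 9×4 + 9×2 + 9×5 + 6×2 + 10×3 + 10×4 = 181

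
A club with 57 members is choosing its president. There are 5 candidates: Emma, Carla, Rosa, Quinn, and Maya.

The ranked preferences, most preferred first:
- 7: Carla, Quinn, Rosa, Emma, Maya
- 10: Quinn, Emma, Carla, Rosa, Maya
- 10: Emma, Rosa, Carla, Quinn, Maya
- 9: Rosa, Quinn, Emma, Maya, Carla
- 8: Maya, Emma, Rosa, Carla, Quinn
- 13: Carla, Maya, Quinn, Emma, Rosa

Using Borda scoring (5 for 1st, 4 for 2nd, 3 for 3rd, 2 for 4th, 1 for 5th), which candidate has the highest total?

Emma

Emma: 7×2 + 10×4 + 10×5 + 9×3 + 8×4 + 13×2 = 189
Carla: 7×5 + 10×3 + 10×3 + 9×1 + 8×2 + 13×5 = 185
Rosa: 7×3 + 10×2 + 10×4 + 9×5 + 8×3 + 13×1 = 163
Quinn: 7×4 + 10×5 + 10×2 + 9×4 + 8×1 + 13×3 = 181
Maya: 7×1 + 10×1 + 10×1 + 9×2 + 8×5 + 13×4 = 137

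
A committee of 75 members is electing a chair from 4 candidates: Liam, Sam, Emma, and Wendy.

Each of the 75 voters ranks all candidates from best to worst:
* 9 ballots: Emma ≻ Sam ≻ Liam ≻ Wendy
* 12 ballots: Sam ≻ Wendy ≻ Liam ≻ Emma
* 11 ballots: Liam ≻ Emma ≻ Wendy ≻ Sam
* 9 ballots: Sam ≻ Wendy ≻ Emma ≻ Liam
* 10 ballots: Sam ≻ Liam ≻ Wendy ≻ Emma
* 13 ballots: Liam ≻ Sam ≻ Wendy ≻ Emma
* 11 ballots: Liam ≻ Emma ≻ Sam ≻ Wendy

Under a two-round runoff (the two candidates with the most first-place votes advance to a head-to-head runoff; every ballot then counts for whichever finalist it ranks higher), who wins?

Sam

Round 1 first-place votes: Liam 35, Sam 31, Emma 9, Wendy 0. Liam and Sam advance.
Runoff: Liam is ranked above Sam on 35 ballots, Sam above Liam on 40.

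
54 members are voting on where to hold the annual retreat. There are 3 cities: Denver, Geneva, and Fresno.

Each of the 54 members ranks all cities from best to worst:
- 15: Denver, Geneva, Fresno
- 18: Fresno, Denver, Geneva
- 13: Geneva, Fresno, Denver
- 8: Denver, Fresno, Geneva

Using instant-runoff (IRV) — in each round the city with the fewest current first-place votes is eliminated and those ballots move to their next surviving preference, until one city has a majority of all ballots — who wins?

Fresno

Round 1: Denver 23, Geneva 13, Fresno 18. Geneva eliminated.
Round 2: Denver 23, Fresno 31. Fresno has a majority (≥28).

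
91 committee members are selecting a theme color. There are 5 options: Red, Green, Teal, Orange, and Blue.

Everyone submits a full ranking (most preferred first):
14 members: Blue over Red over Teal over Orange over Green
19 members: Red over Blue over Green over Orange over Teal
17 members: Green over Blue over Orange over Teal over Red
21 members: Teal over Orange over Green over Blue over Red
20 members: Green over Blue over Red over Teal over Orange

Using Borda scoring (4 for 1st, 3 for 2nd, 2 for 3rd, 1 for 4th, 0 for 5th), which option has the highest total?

Blue

Red: 14×3 + 19×4 + 17×0 + 21×0 + 20×2 = 158
Green: 14×0 + 19×2 + 17×4 + 21×2 + 20×4 = 228
Teal: 14×2 + 19×0 + 17×1 + 21×4 + 20×1 = 149
Orange: 14×1 + 19×1 + 17×2 + 21×3 + 20×0 = 130
Blue: 14×4 + 19×3 + 17×3 + 21×1 + 20×3 = 245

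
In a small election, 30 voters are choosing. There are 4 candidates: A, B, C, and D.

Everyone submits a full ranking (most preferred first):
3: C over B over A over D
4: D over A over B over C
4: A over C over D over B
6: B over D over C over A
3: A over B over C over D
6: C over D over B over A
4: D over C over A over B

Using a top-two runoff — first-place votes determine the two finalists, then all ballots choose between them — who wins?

Round 1 first-place votes: A 7, B 6, C 9, D 8. C and D advance.
Runoff: C is ranked above D on 16 ballots, D above C on 14.

C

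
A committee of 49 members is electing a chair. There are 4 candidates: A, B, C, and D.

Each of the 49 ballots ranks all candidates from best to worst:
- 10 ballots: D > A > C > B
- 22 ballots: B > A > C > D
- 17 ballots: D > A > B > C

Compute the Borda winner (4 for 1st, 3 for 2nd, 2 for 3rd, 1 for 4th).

A

A: 10×3 + 22×3 + 17×3 = 147
B: 10×1 + 22×4 + 17×2 = 132
C: 10×2 + 22×2 + 17×1 = 81
D: 10×4 + 22×1 + 17×4 = 130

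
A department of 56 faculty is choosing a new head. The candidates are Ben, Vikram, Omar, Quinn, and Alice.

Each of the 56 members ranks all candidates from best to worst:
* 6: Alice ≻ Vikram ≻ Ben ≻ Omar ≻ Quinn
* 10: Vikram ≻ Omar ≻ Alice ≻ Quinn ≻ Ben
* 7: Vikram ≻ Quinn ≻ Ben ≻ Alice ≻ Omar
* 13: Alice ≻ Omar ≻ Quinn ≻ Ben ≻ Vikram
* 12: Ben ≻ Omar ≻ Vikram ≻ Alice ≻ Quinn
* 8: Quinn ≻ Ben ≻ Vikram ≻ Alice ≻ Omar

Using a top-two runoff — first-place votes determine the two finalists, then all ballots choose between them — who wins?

Round 1 first-place votes: Ben 12, Vikram 17, Omar 0, Quinn 8, Alice 19. Alice and Vikram advance.
Runoff: Alice is ranked above Vikram on 19 ballots, Vikram above Alice on 37.

Vikram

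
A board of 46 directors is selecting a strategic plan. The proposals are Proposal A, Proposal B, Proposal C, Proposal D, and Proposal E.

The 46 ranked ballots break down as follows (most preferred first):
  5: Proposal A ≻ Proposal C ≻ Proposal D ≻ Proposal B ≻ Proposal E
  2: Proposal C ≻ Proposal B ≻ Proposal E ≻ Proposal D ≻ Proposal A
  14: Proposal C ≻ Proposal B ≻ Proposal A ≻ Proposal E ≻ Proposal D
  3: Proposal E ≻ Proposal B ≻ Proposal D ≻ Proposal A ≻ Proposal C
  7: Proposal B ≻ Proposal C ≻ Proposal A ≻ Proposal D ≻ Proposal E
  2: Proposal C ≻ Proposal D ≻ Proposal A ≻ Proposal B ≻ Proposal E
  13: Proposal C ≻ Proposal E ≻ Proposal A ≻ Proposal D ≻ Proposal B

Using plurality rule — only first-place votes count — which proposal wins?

First-place votes: Proposal A 5, Proposal B 7, Proposal C 31, Proposal D 0, Proposal E 3.

Proposal C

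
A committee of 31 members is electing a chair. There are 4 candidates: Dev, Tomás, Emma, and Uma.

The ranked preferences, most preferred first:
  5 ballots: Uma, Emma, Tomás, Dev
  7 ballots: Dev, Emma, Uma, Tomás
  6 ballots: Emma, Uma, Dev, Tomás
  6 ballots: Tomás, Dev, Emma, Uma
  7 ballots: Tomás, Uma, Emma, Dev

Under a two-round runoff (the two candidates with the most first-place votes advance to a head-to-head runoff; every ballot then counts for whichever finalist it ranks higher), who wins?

Round 1 first-place votes: Dev 7, Tomás 13, Emma 6, Uma 5. Tomás and Dev advance.
Runoff: Tomás is ranked above Dev on 18 ballots, Dev above Tomás on 13.

Tomás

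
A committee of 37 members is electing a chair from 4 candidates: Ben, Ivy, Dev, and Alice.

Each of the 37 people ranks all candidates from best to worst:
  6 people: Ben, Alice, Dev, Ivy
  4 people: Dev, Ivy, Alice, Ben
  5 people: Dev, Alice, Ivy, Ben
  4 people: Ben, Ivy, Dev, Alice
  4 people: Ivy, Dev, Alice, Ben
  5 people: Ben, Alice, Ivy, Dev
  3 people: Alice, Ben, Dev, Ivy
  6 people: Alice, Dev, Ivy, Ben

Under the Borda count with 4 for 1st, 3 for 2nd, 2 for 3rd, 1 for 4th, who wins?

Alice

Ben: 6×4 + 4×1 + 5×1 + 4×4 + 4×1 + 5×4 + 3×3 + 6×1 = 88
Ivy: 6×1 + 4×3 + 5×2 + 4×3 + 4×4 + 5×2 + 3×1 + 6×2 = 81
Dev: 6×2 + 4×4 + 5×4 + 4×2 + 4×3 + 5×1 + 3×2 + 6×3 = 97
Alice: 6×3 + 4×2 + 5×3 + 4×1 + 4×2 + 5×3 + 3×4 + 6×4 = 104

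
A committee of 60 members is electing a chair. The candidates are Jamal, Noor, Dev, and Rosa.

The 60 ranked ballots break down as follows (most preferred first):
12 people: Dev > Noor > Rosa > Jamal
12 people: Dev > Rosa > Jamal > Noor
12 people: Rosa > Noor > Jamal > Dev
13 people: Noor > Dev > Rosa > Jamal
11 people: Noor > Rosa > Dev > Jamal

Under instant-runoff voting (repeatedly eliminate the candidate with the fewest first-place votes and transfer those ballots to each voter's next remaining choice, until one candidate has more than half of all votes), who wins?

Noor

Round 1: Jamal 0, Noor 24, Dev 24, Rosa 12. Jamal eliminated.
Round 2: Noor 24, Dev 24, Rosa 12. Rosa eliminated.
Round 3: Noor 36, Dev 24. Noor has a majority (≥31).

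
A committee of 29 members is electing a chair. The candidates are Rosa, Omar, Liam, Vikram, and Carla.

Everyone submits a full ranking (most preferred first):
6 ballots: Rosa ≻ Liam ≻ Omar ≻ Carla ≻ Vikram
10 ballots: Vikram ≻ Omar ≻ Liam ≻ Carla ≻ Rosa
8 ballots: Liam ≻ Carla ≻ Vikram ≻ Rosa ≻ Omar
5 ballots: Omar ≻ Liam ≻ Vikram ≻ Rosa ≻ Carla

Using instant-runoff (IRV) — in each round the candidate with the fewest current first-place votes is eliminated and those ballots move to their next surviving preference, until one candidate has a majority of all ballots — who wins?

Liam

Round 1: Rosa 6, Omar 5, Liam 8, Vikram 10, Carla 0. Carla eliminated.
Round 2: Rosa 6, Omar 5, Liam 8, Vikram 10. Omar eliminated.
Round 3: Rosa 6, Liam 13, Vikram 10. Rosa eliminated.
Round 4: Liam 19, Vikram 10. Liam has a majority (≥15).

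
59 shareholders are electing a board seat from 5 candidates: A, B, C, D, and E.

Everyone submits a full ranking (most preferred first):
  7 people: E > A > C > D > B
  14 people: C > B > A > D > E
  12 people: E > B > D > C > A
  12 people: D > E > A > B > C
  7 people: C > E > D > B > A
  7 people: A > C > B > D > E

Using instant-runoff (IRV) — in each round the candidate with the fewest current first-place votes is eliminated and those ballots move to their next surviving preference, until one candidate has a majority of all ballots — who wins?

E

Round 1: A 7, B 0, C 21, D 12, E 19. B eliminated.
Round 2: A 7, C 21, D 12, E 19. A eliminated.
Round 3: C 28, D 12, E 19. D eliminated.
Round 4: C 28, E 31. E has a majority (≥30).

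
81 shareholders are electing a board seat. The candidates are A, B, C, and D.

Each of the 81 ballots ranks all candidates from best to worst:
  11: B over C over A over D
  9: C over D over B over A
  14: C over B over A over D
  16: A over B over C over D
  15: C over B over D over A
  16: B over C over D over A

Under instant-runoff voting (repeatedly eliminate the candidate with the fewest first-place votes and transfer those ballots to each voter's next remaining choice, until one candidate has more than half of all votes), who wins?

Round 1: A 16, B 27, C 38, D 0. D eliminated.
Round 2: A 16, B 27, C 38. A eliminated.
Round 3: B 43, C 38. B has a majority (≥41).

B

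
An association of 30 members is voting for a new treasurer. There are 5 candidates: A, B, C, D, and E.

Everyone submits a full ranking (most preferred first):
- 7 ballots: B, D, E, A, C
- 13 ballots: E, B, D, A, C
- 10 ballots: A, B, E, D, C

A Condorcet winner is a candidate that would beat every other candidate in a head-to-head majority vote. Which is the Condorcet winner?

B vs A: 20–10
B vs C: 30–0
B vs D: 30–0
B vs E: 17–13
B beats every other candidate.

B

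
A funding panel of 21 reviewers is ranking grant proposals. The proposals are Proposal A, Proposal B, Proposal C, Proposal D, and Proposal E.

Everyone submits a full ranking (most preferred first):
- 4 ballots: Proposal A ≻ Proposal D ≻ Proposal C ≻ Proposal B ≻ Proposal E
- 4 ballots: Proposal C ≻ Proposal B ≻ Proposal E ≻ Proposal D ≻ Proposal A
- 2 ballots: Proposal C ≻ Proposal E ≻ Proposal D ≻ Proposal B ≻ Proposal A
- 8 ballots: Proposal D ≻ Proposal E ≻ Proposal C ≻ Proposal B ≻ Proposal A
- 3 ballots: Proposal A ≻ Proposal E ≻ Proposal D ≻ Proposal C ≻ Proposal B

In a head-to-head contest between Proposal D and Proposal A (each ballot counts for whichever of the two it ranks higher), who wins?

Proposal D

Proposal D is ranked above Proposal A on 14 ballots; Proposal A above Proposal D on 7.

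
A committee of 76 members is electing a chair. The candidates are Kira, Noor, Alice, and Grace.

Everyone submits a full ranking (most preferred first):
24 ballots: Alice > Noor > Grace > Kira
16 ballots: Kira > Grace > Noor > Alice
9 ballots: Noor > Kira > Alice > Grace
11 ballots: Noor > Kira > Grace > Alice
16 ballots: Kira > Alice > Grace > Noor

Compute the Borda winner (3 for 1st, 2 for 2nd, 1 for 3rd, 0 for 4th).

Kira

Kira: 24×0 + 16×3 + 9×2 + 11×2 + 16×3 = 136
Noor: 24×2 + 16×1 + 9×3 + 11×3 + 16×0 = 124
Alice: 24×3 + 16×0 + 9×1 + 11×0 + 16×2 = 113
Grace: 24×1 + 16×2 + 9×0 + 11×1 + 16×1 = 83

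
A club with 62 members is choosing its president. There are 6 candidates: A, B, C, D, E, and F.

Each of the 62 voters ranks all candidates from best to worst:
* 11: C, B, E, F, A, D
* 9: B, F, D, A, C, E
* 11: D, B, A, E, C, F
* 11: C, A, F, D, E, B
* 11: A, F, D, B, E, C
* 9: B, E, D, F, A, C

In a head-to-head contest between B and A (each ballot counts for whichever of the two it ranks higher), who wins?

B

B is ranked above A on 40 ballots; A above B on 22.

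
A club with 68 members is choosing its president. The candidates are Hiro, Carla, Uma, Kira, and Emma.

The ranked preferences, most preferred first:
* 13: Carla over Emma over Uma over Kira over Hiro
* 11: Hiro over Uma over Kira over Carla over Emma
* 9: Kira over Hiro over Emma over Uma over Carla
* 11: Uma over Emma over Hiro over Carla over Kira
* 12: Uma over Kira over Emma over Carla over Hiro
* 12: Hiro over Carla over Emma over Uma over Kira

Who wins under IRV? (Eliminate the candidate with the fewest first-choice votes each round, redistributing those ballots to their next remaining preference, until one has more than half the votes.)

Uma

Round 1: Hiro 23, Carla 13, Uma 23, Kira 9, Emma 0. Emma eliminated.
Round 2: Hiro 23, Carla 13, Uma 23, Kira 9. Kira eliminated.
Round 3: Hiro 32, Carla 13, Uma 23. Carla eliminated.
Round 4: Hiro 32, Uma 36. Uma has a majority (≥35).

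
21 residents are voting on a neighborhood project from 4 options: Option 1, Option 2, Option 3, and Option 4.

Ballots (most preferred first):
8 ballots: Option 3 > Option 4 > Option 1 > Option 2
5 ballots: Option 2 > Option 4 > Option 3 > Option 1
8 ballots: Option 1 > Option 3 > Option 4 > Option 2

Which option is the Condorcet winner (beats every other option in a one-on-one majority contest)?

Option 3

Option 3 vs Option 1: 13–8
Option 3 vs Option 2: 16–5
Option 3 vs Option 4: 16–5
Option 3 beats every other option.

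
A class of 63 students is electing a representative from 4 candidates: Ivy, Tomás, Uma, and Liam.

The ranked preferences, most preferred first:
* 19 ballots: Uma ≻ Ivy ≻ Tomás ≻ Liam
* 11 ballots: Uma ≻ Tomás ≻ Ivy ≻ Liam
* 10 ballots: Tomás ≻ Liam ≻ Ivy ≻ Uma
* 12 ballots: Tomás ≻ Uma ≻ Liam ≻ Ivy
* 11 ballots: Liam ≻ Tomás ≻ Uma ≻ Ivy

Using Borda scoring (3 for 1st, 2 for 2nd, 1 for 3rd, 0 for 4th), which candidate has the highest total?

Ivy: 19×2 + 11×1 + 10×1 + 12×0 + 11×0 = 59
Tomás: 19×1 + 11×2 + 10×3 + 12×3 + 11×2 = 129
Uma: 19×3 + 11×3 + 10×0 + 12×2 + 11×1 = 125
Liam: 19×0 + 11×0 + 10×2 + 12×1 + 11×3 = 65

Tomás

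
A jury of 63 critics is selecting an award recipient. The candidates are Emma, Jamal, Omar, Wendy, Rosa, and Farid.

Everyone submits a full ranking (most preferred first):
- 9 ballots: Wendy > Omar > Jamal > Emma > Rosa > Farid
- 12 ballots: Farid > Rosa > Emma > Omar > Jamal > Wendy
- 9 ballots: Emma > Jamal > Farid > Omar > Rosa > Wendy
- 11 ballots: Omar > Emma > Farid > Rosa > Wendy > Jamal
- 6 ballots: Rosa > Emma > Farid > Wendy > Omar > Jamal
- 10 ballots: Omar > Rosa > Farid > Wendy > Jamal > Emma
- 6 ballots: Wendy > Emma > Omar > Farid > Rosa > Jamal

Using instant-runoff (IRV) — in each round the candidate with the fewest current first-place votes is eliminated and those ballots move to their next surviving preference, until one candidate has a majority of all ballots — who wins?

Round 1: Emma 9, Jamal 0, Omar 21, Wendy 15, Rosa 6, Farid 12. Jamal eliminated.
Round 2: Emma 9, Omar 21, Wendy 15, Rosa 6, Farid 12. Rosa eliminated.
Round 3: Emma 15, Omar 21, Wendy 15, Farid 12. Farid eliminated.
Round 4: Emma 27, Omar 21, Wendy 15. Wendy eliminated.
Round 5: Emma 33, Omar 30. Emma has a majority (≥32).

Emma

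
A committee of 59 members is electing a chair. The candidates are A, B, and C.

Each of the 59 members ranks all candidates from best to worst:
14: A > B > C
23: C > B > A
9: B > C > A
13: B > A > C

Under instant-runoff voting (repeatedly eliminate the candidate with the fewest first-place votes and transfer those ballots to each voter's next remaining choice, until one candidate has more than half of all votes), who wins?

B

Round 1: A 14, B 22, C 23. A eliminated.
Round 2: B 36, C 23. B has a majority (≥30).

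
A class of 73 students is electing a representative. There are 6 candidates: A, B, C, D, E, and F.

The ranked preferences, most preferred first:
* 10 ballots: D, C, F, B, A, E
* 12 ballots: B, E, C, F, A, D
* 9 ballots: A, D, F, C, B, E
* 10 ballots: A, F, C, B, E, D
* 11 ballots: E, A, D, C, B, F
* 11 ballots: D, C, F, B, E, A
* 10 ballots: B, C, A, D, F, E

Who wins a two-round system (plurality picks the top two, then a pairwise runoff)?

Round 1 first-place votes: A 19, B 22, C 0, D 21, E 11, F 0. B and D advance.
Runoff: B is ranked above D on 32 ballots, D above B on 41.

D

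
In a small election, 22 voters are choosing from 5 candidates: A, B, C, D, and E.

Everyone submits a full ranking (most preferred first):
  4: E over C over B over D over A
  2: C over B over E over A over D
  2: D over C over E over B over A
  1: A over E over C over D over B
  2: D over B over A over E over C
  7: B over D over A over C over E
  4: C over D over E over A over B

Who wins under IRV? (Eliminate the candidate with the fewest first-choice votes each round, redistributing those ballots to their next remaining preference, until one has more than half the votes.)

Round 1: A 1, B 7, C 6, D 4, E 4. A eliminated.
Round 2: B 7, C 6, D 4, E 5. D eliminated.
Round 3: B 9, C 8, E 5. E eliminated.
Round 4: B 9, C 13. C has a majority (≥12).

C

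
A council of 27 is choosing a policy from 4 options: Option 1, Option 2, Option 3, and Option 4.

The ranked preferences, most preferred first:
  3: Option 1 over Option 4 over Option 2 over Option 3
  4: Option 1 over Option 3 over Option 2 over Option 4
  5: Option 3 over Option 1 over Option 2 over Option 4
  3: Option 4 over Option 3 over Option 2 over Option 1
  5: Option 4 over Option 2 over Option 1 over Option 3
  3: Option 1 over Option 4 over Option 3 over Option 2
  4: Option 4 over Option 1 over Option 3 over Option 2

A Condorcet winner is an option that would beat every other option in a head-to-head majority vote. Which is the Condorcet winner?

Option 1 vs Option 2: 19–8
Option 1 vs Option 3: 19–8
Option 1 vs Option 4: 15–12
Option 1 beats every other option.

Option 1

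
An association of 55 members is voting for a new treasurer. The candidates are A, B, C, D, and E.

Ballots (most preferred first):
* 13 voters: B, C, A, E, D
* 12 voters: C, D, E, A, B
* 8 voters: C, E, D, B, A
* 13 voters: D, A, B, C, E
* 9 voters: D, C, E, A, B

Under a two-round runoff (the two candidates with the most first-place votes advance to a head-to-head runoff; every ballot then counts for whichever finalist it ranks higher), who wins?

C

Round 1 first-place votes: A 0, B 13, C 20, D 22, E 0. D and C advance.
Runoff: D is ranked above C on 22 ballots, C above D on 33.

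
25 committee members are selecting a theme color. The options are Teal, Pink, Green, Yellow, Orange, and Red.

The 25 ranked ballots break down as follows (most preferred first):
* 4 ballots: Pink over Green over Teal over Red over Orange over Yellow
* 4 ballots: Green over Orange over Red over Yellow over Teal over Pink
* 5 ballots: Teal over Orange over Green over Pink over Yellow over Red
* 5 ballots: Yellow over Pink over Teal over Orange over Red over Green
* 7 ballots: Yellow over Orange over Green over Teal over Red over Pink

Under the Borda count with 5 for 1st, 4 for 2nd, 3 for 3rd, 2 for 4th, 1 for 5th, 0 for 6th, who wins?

Teal: 4×3 + 4×1 + 5×5 + 5×3 + 7×2 = 70
Pink: 4×5 + 4×0 + 5×2 + 5×4 + 7×0 = 50
Green: 4×4 + 4×5 + 5×3 + 5×0 + 7×3 = 72
Yellow: 4×0 + 4×2 + 5×1 + 5×5 + 7×5 = 73
Orange: 4×1 + 4×4 + 5×4 + 5×2 + 7×4 = 78
Red: 4×2 + 4×3 + 5×0 + 5×1 + 7×1 = 32

Orange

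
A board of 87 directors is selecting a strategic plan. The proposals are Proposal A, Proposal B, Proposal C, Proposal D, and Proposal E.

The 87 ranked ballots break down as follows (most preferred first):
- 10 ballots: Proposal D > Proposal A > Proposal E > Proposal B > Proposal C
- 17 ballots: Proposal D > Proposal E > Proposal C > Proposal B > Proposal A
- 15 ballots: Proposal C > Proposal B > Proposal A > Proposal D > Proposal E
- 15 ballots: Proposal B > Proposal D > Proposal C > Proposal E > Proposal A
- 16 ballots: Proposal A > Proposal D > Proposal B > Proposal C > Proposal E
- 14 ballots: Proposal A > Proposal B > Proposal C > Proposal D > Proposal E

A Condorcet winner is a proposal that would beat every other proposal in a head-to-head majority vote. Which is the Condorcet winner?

Proposal B vs Proposal A: 47–40
Proposal B vs Proposal C: 55–32
Proposal B vs Proposal D: 44–43
Proposal B vs Proposal E: 60–27
Proposal B beats every other proposal.

Proposal B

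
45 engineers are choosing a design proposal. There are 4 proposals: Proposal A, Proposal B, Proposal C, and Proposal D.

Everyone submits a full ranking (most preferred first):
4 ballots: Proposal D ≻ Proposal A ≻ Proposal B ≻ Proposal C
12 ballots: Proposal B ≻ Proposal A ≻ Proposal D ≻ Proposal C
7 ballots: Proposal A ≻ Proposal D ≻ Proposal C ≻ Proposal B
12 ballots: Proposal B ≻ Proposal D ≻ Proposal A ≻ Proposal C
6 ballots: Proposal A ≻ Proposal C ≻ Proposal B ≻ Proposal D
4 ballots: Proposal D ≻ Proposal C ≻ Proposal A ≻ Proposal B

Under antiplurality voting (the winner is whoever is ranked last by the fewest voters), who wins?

Proposal A

Last-place votes: Proposal A 0, Proposal B 11, Proposal C 28, Proposal D 6.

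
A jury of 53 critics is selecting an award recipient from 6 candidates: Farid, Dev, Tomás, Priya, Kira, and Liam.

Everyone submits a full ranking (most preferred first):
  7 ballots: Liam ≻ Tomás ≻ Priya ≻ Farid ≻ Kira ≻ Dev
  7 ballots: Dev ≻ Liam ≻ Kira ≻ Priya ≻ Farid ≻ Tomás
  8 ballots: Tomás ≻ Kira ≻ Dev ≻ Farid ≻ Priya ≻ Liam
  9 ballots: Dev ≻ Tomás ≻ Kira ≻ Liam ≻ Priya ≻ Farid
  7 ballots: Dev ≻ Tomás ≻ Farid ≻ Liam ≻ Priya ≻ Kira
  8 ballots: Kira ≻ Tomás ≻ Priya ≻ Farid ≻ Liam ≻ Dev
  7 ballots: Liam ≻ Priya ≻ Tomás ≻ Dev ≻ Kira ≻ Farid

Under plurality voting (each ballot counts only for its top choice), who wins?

Dev

First-place votes: Farid 0, Dev 23, Tomás 8, Priya 0, Kira 8, Liam 14.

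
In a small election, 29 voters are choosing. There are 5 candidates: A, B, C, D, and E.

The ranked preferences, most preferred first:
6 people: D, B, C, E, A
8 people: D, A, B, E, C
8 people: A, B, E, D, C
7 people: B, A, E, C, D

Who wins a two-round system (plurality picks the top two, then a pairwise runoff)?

A

Round 1 first-place votes: A 8, B 7, C 0, D 14, E 0. D and A advance.
Runoff: D is ranked above A on 14 ballots, A above D on 15.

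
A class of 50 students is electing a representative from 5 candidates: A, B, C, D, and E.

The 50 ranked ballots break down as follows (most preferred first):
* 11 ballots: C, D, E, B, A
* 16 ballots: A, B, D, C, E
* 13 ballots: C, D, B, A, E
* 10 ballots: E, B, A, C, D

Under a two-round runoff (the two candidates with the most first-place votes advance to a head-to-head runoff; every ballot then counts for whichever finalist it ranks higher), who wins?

A

Round 1 first-place votes: A 16, B 0, C 24, D 0, E 10. C and A advance.
Runoff: C is ranked above A on 24 ballots, A above C on 26.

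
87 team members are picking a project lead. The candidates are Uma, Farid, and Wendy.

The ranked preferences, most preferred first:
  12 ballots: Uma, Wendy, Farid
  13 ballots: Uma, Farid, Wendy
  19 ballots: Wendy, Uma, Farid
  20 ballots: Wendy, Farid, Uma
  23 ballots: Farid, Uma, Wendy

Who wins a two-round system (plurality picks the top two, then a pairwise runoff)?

Uma

Round 1 first-place votes: Uma 25, Farid 23, Wendy 39. Wendy and Uma advance.
Runoff: Wendy is ranked above Uma on 39 ballots, Uma above Wendy on 48.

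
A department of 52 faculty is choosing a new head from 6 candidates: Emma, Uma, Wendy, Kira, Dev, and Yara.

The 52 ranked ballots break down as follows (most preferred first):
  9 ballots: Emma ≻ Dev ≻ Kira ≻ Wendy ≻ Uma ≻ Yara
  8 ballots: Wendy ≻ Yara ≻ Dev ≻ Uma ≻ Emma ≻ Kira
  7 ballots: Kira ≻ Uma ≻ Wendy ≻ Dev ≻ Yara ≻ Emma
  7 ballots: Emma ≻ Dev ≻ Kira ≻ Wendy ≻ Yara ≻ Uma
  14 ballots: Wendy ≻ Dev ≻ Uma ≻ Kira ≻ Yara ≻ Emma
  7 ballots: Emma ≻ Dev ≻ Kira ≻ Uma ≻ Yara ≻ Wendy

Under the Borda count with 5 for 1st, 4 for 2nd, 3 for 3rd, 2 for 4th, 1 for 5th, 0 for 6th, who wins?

Dev

Emma: 9×5 + 8×1 + 7×0 + 7×5 + 14×0 + 7×5 = 123
Uma: 9×1 + 8×2 + 7×4 + 7×0 + 14×3 + 7×2 = 109
Wendy: 9×2 + 8×5 + 7×3 + 7×2 + 14×5 + 7×0 = 163
Kira: 9×3 + 8×0 + 7×5 + 7×3 + 14×2 + 7×3 = 132
Dev: 9×4 + 8×3 + 7×2 + 7×4 + 14×4 + 7×4 = 186
Yara: 9×0 + 8×4 + 7×1 + 7×1 + 14×1 + 7×1 = 67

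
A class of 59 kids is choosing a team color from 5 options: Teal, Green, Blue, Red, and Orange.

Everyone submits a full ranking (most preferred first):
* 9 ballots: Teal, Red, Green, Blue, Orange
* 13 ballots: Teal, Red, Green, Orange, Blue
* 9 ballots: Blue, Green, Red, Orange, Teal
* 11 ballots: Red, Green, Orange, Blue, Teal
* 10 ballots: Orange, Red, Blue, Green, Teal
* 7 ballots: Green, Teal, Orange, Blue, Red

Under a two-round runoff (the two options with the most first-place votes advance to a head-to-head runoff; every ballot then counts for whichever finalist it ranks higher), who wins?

Round 1 first-place votes: Teal 22, Green 7, Blue 9, Red 11, Orange 10. Teal and Red advance.
Runoff: Teal is ranked above Red on 29 ballots, Red above Teal on 30.

Red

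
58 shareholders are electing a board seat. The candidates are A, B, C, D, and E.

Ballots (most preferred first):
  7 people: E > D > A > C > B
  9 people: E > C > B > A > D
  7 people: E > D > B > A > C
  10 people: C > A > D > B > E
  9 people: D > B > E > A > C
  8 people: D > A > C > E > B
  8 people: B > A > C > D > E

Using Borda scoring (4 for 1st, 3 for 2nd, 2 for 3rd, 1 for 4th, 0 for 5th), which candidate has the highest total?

D

A: 7×2 + 9×1 + 7×1 + 10×3 + 9×1 + 8×3 + 8×3 = 117
B: 7×0 + 9×2 + 7×2 + 10×1 + 9×3 + 8×0 + 8×4 = 101
C: 7×1 + 9×3 + 7×0 + 10×4 + 9×0 + 8×2 + 8×2 = 106
D: 7×3 + 9×0 + 7×3 + 10×2 + 9×4 + 8×4 + 8×1 = 138
E: 7×4 + 9×4 + 7×4 + 10×0 + 9×2 + 8×1 + 8×0 = 118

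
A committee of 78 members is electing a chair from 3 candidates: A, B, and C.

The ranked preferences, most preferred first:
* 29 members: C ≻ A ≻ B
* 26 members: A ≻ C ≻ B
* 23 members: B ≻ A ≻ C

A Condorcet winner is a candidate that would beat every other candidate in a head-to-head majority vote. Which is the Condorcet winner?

A vs B: 55–23
A vs C: 49–29
A beats every other candidate.

A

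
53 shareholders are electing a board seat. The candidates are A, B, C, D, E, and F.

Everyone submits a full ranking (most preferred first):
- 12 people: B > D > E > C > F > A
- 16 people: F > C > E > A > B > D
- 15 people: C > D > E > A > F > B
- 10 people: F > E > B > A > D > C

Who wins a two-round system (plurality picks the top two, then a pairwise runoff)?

C

Round 1 first-place votes: A 0, B 12, C 15, D 0, E 0, F 26. F and C advance.
Runoff: F is ranked above C on 26 ballots, C above F on 27.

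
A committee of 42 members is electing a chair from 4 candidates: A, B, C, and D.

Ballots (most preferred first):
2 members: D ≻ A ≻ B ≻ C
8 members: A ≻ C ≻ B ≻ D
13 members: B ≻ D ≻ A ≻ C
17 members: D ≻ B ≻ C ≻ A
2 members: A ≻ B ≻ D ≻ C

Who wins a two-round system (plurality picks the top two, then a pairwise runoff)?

Round 1 first-place votes: A 10, B 13, C 0, D 19. D and B advance.
Runoff: D is ranked above B on 19 ballots, B above D on 23.

B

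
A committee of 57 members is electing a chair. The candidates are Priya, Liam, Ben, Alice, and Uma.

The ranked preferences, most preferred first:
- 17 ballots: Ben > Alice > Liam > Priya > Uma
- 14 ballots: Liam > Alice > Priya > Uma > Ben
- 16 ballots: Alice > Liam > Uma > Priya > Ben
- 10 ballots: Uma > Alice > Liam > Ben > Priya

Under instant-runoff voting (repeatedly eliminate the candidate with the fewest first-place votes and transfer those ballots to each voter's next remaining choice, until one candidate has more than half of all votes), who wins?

Alice

Round 1: Priya 0, Liam 14, Ben 17, Alice 16, Uma 10. Priya eliminated.
Round 2: Liam 14, Ben 17, Alice 16, Uma 10. Uma eliminated.
Round 3: Liam 14, Ben 17, Alice 26. Liam eliminated.
Round 4: Ben 17, Alice 40. Alice has a majority (≥29).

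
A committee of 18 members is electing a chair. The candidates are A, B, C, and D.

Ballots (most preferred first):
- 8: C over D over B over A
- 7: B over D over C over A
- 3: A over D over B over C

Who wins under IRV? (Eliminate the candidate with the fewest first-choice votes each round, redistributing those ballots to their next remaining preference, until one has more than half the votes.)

B

Round 1: A 3, B 7, C 8, D 0. D eliminated.
Round 2: A 3, B 7, C 8. A eliminated.
Round 3: B 10, C 8. B has a majority (≥10).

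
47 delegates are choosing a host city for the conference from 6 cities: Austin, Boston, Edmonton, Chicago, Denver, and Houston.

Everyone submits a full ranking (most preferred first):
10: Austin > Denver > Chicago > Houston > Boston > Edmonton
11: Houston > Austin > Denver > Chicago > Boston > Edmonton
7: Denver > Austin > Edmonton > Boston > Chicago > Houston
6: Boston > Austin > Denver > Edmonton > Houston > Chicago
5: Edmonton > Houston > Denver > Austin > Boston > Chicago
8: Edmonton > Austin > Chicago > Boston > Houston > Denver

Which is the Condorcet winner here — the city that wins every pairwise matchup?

Austin vs Boston: 41–6
Austin vs Edmonton: 34–13
Austin vs Chicago: 47–0
Austin vs Denver: 35–12
Austin vs Houston: 31–16
Austin beats every other city.

Austin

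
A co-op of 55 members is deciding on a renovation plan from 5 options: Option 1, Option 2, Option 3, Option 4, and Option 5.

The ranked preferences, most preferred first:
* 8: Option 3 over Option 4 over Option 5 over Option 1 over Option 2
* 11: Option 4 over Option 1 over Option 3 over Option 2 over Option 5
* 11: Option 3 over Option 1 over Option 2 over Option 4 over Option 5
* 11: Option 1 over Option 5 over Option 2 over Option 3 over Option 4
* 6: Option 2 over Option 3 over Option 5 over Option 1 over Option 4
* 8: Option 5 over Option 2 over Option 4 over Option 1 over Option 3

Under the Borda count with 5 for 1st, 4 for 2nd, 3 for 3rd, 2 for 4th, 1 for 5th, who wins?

Option 1

Option 1: 8×2 + 11×4 + 11×4 + 11×5 + 6×2 + 8×2 = 187
Option 2: 8×1 + 11×2 + 11×3 + 11×3 + 6×5 + 8×4 = 158
Option 3: 8×5 + 11×3 + 11×5 + 11×2 + 6×4 + 8×1 = 182
Option 4: 8×4 + 11×5 + 11×2 + 11×1 + 6×1 + 8×3 = 150
Option 5: 8×3 + 11×1 + 11×1 + 11×4 + 6×3 + 8×5 = 148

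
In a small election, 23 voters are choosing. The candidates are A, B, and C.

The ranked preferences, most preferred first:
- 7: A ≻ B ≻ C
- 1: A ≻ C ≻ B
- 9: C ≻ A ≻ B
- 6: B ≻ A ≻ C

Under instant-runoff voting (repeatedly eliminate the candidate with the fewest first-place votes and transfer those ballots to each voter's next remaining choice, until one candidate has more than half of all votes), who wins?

Round 1: A 8, B 6, C 9. B eliminated.
Round 2: A 14, C 9. A has a majority (≥12).

A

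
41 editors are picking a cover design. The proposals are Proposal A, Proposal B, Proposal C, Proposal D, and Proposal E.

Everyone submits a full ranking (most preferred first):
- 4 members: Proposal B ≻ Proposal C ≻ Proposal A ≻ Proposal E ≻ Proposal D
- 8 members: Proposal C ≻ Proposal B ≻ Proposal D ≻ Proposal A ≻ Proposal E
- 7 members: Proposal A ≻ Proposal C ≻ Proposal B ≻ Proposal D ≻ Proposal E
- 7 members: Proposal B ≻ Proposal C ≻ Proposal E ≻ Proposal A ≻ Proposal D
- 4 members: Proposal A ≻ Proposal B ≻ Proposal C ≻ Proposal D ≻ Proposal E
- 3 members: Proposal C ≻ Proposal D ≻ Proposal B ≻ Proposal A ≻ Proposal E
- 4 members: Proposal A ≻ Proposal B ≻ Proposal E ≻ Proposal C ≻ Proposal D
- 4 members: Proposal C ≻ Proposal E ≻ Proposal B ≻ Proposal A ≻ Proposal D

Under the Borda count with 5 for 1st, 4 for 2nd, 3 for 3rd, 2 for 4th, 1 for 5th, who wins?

Proposal A: 4×3 + 8×2 + 7×5 + 7×2 + 4×5 + 3×2 + 4×5 + 4×2 = 131
Proposal B: 4×5 + 8×4 + 7×3 + 7×5 + 4×4 + 3×3 + 4×4 + 4×3 = 161
Proposal C: 4×4 + 8×5 + 7×4 + 7×4 + 4×3 + 3×5 + 4×2 + 4×5 = 167
Proposal D: 4×1 + 8×3 + 7×2 + 7×1 + 4×2 + 3×4 + 4×1 + 4×1 = 77
Proposal E: 4×2 + 8×1 + 7×1 + 7×3 + 4×1 + 3×1 + 4×3 + 4×4 = 79

Proposal C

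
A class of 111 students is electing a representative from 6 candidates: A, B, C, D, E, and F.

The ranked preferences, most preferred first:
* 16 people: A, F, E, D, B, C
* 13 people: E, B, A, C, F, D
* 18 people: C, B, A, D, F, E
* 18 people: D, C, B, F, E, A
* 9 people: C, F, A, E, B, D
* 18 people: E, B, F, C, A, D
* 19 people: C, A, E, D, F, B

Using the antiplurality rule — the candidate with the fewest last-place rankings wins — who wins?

F

Last-place votes: A 18, B 19, C 16, D 40, E 18, F 0.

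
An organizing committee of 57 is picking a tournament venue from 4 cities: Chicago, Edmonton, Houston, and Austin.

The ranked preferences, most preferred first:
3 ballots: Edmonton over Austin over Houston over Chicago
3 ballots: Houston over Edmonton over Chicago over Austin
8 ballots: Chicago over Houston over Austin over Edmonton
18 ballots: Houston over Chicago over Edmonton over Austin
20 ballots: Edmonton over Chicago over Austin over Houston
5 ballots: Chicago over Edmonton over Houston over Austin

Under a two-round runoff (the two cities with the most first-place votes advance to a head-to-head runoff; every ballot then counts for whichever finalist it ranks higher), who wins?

Round 1 first-place votes: Chicago 13, Edmonton 23, Houston 21, Austin 0. Edmonton and Houston advance.
Runoff: Edmonton is ranked above Houston on 28 ballots, Houston above Edmonton on 29.

Houston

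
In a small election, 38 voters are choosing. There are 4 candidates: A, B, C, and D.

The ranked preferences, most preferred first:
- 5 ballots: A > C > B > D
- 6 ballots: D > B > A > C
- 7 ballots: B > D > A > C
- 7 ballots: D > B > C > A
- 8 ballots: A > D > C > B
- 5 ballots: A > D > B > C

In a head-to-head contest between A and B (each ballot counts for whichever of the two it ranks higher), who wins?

B

A is ranked above B on 18 ballots; B above A on 20.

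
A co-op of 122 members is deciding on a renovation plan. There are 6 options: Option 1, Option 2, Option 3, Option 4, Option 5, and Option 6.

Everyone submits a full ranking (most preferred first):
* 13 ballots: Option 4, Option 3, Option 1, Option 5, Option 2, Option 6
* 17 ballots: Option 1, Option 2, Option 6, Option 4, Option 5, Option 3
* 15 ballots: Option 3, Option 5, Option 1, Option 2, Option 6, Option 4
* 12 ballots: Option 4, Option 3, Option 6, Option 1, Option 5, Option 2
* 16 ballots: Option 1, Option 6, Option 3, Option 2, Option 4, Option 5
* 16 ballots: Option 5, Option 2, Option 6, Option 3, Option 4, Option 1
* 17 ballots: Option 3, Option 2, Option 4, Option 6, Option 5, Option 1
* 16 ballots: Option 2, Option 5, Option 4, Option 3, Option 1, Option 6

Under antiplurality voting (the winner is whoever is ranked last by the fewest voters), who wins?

Last-place votes: Option 1 33, Option 2 12, Option 3 17, Option 4 15, Option 5 16, Option 6 29.

Option 2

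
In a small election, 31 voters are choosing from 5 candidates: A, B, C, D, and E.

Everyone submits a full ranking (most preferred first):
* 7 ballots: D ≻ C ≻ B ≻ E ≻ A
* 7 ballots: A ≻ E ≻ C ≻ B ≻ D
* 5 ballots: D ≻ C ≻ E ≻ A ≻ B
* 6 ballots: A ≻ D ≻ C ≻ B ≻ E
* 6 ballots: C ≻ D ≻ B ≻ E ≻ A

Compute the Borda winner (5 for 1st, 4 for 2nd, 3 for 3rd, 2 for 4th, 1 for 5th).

A: 7×1 + 7×5 + 5×2 + 6×5 + 6×1 = 88
B: 7×3 + 7×2 + 5×1 + 6×2 + 6×3 = 70
C: 7×4 + 7×3 + 5×4 + 6×3 + 6×5 = 117
D: 7×5 + 7×1 + 5×5 + 6×4 + 6×4 = 115
E: 7×2 + 7×4 + 5×3 + 6×1 + 6×2 = 75

C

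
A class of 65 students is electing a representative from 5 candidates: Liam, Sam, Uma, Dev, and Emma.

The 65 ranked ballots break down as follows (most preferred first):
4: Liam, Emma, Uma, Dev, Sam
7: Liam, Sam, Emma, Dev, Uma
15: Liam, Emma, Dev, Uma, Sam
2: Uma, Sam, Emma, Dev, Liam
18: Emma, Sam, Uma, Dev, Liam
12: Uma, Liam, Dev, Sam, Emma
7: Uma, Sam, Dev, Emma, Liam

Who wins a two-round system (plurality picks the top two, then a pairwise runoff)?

Round 1 first-place votes: Liam 26, Sam 0, Uma 21, Dev 0, Emma 18. Liam and Uma advance.
Runoff: Liam is ranked above Uma on 26 ballots, Uma above Liam on 39.

Uma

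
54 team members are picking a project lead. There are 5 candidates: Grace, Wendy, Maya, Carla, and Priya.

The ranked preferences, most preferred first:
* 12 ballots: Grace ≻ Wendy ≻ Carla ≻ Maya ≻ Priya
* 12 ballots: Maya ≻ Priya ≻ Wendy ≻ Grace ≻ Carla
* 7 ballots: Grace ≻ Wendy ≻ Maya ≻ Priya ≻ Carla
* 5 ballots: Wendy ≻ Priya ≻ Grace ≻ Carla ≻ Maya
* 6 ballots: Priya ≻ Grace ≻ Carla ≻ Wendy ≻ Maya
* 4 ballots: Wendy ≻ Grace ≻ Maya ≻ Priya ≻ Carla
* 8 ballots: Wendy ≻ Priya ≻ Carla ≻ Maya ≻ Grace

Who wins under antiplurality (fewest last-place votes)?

Last-place votes: Grace 8, Wendy 0, Maya 11, Carla 23, Priya 12.

Wendy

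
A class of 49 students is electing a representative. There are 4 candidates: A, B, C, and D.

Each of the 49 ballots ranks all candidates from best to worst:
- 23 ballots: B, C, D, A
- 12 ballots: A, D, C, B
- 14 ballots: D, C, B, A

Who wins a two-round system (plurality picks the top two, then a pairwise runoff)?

Round 1 first-place votes: A 12, B 23, C 0, D 14. B and D advance.
Runoff: B is ranked above D on 23 ballots, D above B on 26.

D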